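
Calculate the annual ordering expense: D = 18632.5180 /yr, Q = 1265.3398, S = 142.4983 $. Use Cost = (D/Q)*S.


Number of orders = D/Q = 14.7253
Cost = 14.7253 * 142.4983 = 2098.3313

2098.3313 $/yr


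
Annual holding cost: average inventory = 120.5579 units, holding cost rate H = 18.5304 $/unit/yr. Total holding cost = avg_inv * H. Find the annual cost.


Cost = 120.5579 * 18.5304 = 2233.9861

2233.9861 $/yr


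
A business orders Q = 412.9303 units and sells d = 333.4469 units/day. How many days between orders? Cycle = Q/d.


Cycle = 412.9303 / 333.4469 = 1.2384

1.2384 days


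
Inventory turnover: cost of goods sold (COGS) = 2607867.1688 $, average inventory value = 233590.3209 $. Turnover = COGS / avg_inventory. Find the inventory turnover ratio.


Turnover = 2607867.1688 / 233590.3209 = 11.1643

11.1643


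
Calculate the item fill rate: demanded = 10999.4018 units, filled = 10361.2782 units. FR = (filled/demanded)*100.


FR = 10361.2782 / 10999.4018 * 100 = 94.1986

94.1986%


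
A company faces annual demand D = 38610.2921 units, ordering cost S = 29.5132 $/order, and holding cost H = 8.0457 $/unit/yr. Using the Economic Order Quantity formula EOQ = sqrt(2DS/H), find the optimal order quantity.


2*D*S = 2 * 38610.2921 * 29.5132 = 2279026.5456
2*D*S/H = 283260.1943
EOQ = sqrt(283260.1943) = 532.2219

532.2219 units


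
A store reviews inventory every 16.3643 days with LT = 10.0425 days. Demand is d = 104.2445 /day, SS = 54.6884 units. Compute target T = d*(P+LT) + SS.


P + LT = 26.4068
d*(P+LT) = 104.2445 * 26.4068 = 2752.7637
T = 2752.7637 + 54.6884 = 2807.4521

2807.4521 units


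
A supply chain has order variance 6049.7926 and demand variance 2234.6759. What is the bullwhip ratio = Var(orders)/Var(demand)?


BW = 6049.7926 / 2234.6759 = 2.7072

2.7072


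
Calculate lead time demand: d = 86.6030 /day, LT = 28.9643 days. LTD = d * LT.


LTD = 86.6030 * 28.9643 = 2508.3953

2508.3953 units


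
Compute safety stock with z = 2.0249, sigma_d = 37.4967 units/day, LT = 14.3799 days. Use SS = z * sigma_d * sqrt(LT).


sqrt(LT) = sqrt(14.3799) = 3.7921
SS = 2.0249 * 37.4967 * 3.7921 = 287.9218

287.9218 units


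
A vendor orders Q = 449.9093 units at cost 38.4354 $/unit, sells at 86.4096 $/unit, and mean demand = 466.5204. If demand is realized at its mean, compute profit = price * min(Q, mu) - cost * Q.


Sales at mu = min(449.9093, 466.5204) = 449.9093
Revenue = 86.4096 * 449.9093 = 38876.4826
Total cost = 38.4354 * 449.9093 = 17292.4439
Profit = 38876.4826 - 17292.4439 = 21584.0387

21584.0387 $


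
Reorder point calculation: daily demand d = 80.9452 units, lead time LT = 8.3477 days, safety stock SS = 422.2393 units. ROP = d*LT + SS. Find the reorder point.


d*LT = 80.9452 * 8.3477 = 675.7062
ROP = 675.7062 + 422.2393 = 1097.9455

1097.9455 units


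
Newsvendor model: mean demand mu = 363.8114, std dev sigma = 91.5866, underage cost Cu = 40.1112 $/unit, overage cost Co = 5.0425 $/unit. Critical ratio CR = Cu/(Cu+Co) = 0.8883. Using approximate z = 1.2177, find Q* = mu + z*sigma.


CR = Cu/(Cu+Co) = 40.1112/(40.1112+5.0425) = 0.8883
z = 1.2177
Q* = 363.8114 + 1.2177 * 91.5866 = 475.3364

475.3364 units


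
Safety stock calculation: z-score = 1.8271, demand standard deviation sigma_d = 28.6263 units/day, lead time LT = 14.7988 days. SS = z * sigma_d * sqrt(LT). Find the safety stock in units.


sqrt(LT) = sqrt(14.7988) = 3.8469
SS = 1.8271 * 28.6263 * 3.8469 = 201.2059

201.2059 units


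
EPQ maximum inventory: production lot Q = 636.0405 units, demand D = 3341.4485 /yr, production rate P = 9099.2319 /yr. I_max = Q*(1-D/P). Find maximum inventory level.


D/P = 0.3672
1 - D/P = 0.6328
I_max = 636.0405 * 0.6328 = 402.4717

402.4717 units


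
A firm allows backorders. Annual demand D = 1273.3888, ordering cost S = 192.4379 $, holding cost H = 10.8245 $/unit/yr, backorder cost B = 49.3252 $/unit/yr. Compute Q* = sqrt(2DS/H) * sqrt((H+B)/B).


sqrt(2DS/H) = 212.7830
sqrt((H+B)/B) = 1.1043
Q* = 212.7830 * 1.1043 = 234.9737

234.9737 units


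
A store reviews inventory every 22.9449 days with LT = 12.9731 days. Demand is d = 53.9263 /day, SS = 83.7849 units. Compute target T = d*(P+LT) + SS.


P + LT = 35.9180
d*(P+LT) = 53.9263 * 35.9180 = 1936.9248
T = 1936.9248 + 83.7849 = 2020.7097

2020.7097 units


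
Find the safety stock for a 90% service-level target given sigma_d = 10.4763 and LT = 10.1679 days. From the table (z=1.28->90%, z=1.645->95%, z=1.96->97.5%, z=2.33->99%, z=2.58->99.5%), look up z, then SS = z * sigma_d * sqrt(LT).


From the table, SL = 90% corresponds to z = 1.28
sqrt(LT) = sqrt(10.1679) = 3.1887
SS = 1.28 * 10.4763 * 3.1887 = 42.7596

42.7596 units


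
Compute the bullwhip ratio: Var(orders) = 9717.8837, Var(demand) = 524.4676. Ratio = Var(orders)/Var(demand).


BW = 9717.8837 / 524.4676 = 18.5290

18.5290


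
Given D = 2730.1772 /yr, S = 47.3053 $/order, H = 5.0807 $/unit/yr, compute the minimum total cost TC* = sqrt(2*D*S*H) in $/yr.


2*D*S*H = 1312363.6238
TC* = sqrt(1312363.6238) = 1145.5844

1145.5844 $/yr


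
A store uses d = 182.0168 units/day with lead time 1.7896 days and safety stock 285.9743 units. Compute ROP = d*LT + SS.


d*LT = 182.0168 * 1.7896 = 325.7373
ROP = 325.7373 + 285.9743 = 611.7116

611.7116 units


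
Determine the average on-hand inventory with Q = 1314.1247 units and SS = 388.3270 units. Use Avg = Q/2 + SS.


Q/2 = 657.0624
Avg = 657.0624 + 388.3270 = 1045.3893

1045.3893 units


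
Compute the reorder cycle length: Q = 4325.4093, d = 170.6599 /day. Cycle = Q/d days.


Cycle = 4325.4093 / 170.6599 = 25.3452

25.3452 days


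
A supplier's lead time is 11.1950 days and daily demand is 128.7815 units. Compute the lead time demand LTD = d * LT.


LTD = 128.7815 * 11.1950 = 1441.7089

1441.7089 units


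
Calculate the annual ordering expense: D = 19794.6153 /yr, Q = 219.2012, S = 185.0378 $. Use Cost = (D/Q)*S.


Number of orders = D/Q = 90.3034
Cost = 90.3034 * 185.0378 = 16709.5439

16709.5439 $/yr


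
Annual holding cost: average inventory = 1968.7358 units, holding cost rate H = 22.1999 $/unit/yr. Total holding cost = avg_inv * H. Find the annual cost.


Cost = 1968.7358 * 22.1999 = 43705.7379

43705.7379 $/yr


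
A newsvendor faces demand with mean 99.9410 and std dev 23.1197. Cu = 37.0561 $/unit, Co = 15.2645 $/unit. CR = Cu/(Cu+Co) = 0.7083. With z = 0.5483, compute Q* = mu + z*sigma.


CR = Cu/(Cu+Co) = 37.0561/(37.0561+15.2645) = 0.7083
z = 0.5483
Q* = 99.9410 + 0.5483 * 23.1197 = 112.6175

112.6175 units


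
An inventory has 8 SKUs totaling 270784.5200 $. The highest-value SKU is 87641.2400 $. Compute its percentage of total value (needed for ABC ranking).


Top item = 87641.2400
Total = 270784.5200
Percentage = 87641.2400 / 270784.5200 * 100 = 32.3657

32.3657%


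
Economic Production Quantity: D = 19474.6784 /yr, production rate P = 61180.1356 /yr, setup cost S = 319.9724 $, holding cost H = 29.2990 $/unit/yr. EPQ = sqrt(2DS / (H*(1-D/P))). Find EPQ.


1 - D/P = 1 - 0.3183 = 0.6817
H*(1-D/P) = 19.9726
2DS = 12462719.1738
EPQ = sqrt(623989.8997) = 789.9303

789.9303 units


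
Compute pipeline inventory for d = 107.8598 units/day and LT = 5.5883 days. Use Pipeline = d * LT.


Pipeline = 107.8598 * 5.5883 = 602.7529

602.7529 units


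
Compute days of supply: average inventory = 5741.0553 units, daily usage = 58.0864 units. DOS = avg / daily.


DOS = 5741.0553 / 58.0864 = 98.8365

98.8365 days


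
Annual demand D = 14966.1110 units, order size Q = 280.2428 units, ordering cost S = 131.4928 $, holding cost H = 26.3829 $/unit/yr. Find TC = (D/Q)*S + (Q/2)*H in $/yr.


Ordering cost = D*S/Q = 7022.2530
Holding cost = Q*H/2 = 3696.8089
TC = 7022.2530 + 3696.8089 = 10719.0619

10719.0619 $/yr


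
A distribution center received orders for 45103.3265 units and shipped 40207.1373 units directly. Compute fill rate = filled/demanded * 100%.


FR = 40207.1373 / 45103.3265 * 100 = 89.1445

89.1445%


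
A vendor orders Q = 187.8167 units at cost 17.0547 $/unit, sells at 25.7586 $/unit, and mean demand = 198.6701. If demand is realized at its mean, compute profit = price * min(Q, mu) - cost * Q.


Sales at mu = min(187.8167, 198.6701) = 187.8167
Revenue = 25.7586 * 187.8167 = 4837.8952
Total cost = 17.0547 * 187.8167 = 3203.1575
Profit = 4837.8952 - 3203.1575 = 1634.7378

1634.7378 $


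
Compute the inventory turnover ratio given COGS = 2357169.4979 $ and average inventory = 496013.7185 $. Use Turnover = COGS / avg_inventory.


Turnover = 2357169.4979 / 496013.7185 = 4.7522

4.7522


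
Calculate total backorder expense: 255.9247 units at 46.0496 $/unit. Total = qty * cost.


Total = 255.9247 * 46.0496 = 11785.2301

11785.2301 $


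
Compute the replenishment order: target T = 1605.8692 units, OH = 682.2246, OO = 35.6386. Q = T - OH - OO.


Inventory position = OH + OO = 682.2246 + 35.6386 = 717.8632
Q = 1605.8692 - 717.8632 = 888.0060

888.0060 units


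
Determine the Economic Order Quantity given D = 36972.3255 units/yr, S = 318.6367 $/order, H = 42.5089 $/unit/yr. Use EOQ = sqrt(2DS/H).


2*D*S = 2 * 36972.3255 * 318.6367 = 23561479.5773
2*D*S/H = 554271.6837
EOQ = sqrt(554271.6837) = 744.4942

744.4942 units


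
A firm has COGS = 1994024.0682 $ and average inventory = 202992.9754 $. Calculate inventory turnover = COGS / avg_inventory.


Turnover = 1994024.0682 / 202992.9754 = 9.8231

9.8231


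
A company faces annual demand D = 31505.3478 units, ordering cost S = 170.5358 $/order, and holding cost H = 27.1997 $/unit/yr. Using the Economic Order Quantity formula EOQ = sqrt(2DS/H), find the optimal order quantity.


2*D*S = 2 * 31505.3478 * 170.5358 = 10745579.3827
2*D*S/H = 395062.4228
EOQ = sqrt(395062.4228) = 628.5399

628.5399 units


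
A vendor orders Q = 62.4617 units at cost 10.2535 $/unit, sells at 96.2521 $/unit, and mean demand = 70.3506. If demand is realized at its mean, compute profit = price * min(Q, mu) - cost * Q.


Sales at mu = min(62.4617, 70.3506) = 62.4617
Revenue = 96.2521 * 62.4617 = 6012.0698
Total cost = 10.2535 * 62.4617 = 640.4510
Profit = 6012.0698 - 640.4510 = 5371.6188

5371.6188 $


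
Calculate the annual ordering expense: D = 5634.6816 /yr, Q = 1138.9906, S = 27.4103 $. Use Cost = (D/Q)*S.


Number of orders = D/Q = 4.9471
Cost = 4.9471 * 27.4103 = 135.6010

135.6010 $/yr


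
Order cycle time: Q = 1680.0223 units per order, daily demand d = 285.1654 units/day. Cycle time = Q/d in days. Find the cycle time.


Cycle = 1680.0223 / 285.1654 = 5.8914

5.8914 days


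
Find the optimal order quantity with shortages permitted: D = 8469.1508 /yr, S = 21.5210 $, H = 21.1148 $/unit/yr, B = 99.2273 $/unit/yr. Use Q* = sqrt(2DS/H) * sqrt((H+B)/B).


sqrt(2DS/H) = 131.3931
sqrt((H+B)/B) = 1.1013
Q* = 131.3931 * 1.1013 = 144.6991

144.6991 units


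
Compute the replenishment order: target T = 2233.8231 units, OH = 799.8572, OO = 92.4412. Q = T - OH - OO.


Inventory position = OH + OO = 799.8572 + 92.4412 = 892.2984
Q = 2233.8231 - 892.2984 = 1341.5247

1341.5247 units


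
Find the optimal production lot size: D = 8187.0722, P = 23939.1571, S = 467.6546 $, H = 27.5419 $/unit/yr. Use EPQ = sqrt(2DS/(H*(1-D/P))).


1 - D/P = 1 - 0.3420 = 0.6580
H*(1-D/P) = 18.1227
2DS = 7657443.9497
EPQ = sqrt(422533.1043) = 650.0255

650.0255 units


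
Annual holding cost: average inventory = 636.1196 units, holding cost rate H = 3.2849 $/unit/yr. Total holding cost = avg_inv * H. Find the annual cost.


Cost = 636.1196 * 3.2849 = 2089.5893

2089.5893 $/yr


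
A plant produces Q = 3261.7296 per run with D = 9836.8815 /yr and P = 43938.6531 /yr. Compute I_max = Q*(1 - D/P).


D/P = 0.2239
1 - D/P = 0.7761
I_max = 3261.7296 * 0.7761 = 2531.5013

2531.5013 units


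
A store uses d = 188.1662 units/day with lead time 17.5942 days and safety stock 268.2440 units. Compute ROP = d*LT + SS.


d*LT = 188.1662 * 17.5942 = 3310.6338
ROP = 3310.6338 + 268.2440 = 3578.8778

3578.8778 units


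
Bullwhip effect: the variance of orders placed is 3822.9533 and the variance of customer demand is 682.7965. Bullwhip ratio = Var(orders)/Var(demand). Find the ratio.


BW = 3822.9533 / 682.7965 = 5.5990

5.5990


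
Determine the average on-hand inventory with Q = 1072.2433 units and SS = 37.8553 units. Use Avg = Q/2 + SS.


Q/2 = 536.1217
Avg = 536.1217 + 37.8553 = 573.9769

573.9769 units


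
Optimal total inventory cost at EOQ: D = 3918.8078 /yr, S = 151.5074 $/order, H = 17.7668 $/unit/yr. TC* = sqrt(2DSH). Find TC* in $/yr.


2*D*S*H = 21097306.7948
TC* = sqrt(21097306.7948) = 4593.1805

4593.1805 $/yr


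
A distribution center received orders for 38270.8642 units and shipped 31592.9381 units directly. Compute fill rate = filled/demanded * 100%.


FR = 31592.9381 / 38270.8642 * 100 = 82.5509

82.5509%


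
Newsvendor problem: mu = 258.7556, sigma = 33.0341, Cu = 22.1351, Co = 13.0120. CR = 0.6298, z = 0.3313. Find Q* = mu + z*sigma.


CR = Cu/(Cu+Co) = 22.1351/(22.1351+13.0120) = 0.6298
z = 0.3313
Q* = 258.7556 + 0.3313 * 33.0341 = 269.6998

269.6998 units


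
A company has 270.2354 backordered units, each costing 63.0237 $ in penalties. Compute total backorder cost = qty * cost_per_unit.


Total = 270.2354 * 63.0237 = 17031.2348

17031.2348 $


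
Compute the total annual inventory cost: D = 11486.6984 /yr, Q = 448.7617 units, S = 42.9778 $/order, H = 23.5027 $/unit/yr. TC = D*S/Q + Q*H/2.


Ordering cost = D*S/Q = 1100.0783
Holding cost = Q*H/2 = 5273.5558
TC = 1100.0783 + 5273.5558 = 6373.6341

6373.6341 $/yr


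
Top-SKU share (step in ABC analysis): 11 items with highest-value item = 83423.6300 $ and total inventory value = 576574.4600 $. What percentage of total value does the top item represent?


Top item = 83423.6300
Total = 576574.4600
Percentage = 83423.6300 / 576574.4600 * 100 = 14.4688

14.4688%


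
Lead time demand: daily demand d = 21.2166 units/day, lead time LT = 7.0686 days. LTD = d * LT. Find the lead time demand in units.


LTD = 21.2166 * 7.0686 = 149.9717

149.9717 units


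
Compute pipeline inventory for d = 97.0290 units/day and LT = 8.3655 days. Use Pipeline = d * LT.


Pipeline = 97.0290 * 8.3655 = 811.6961

811.6961 units


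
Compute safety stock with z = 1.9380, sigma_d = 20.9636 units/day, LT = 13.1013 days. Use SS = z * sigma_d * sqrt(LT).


sqrt(LT) = sqrt(13.1013) = 3.6196
SS = 1.9380 * 20.9636 * 3.6196 = 147.0540

147.0540 units


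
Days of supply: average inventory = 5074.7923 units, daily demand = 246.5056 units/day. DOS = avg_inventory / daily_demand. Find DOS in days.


DOS = 5074.7923 / 246.5056 = 20.5869

20.5869 days


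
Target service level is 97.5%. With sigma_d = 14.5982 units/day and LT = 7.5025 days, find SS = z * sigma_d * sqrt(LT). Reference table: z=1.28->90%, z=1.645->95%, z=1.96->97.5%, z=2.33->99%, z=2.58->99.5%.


From the table, SL = 97.5% corresponds to z = 1.96
sqrt(LT) = sqrt(7.5025) = 2.7391
SS = 1.96 * 14.5982 * 2.7391 = 78.3715

78.3715 units


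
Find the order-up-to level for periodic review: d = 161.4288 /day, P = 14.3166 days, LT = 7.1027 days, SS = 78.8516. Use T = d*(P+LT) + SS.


P + LT = 21.4193
d*(P+LT) = 161.4288 * 21.4193 = 3457.6919
T = 3457.6919 + 78.8516 = 3536.5435

3536.5435 units


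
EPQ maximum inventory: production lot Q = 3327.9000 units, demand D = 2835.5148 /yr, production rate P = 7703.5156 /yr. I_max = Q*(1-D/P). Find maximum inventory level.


D/P = 0.3681
1 - D/P = 0.6319
I_max = 3327.9000 * 0.6319 = 2102.9645

2102.9645 units


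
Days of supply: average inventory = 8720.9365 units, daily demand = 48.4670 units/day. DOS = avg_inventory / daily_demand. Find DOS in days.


DOS = 8720.9365 / 48.4670 = 179.9356

179.9356 days


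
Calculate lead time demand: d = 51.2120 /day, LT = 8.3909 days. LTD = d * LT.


LTD = 51.2120 * 8.3909 = 429.7148

429.7148 units


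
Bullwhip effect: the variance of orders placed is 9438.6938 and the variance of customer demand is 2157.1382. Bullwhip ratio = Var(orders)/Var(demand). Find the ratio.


BW = 9438.6938 / 2157.1382 = 4.3756

4.3756


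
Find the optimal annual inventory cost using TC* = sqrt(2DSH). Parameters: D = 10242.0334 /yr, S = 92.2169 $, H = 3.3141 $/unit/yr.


2*D*S*H = 6260259.1386
TC* = sqrt(6260259.1386) = 2502.0510

2502.0510 $/yr


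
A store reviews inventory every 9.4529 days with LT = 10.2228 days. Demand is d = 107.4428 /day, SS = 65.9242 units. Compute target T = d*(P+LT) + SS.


P + LT = 19.6757
d*(P+LT) = 107.4428 * 19.6757 = 2114.0123
T = 2114.0123 + 65.9242 = 2179.9365

2179.9365 units


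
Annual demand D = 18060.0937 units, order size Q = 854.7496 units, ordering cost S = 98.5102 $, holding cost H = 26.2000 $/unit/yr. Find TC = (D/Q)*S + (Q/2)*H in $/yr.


Ordering cost = D*S/Q = 2081.4323
Holding cost = Q*H/2 = 11197.2198
TC = 2081.4323 + 11197.2198 = 13278.6521

13278.6521 $/yr


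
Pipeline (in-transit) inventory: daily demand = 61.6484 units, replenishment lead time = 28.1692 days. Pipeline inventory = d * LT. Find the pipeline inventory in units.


Pipeline = 61.6484 * 28.1692 = 1736.5861

1736.5861 units


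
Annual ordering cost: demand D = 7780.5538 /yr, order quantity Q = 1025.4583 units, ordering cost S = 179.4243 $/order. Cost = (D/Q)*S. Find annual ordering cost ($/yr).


Number of orders = D/Q = 7.5874
Cost = 7.5874 * 179.4243 = 1361.3624

1361.3624 $/yr


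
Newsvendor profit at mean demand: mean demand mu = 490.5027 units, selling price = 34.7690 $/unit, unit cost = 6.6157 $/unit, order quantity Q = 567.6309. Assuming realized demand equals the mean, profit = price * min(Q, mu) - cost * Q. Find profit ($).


Sales at mu = min(567.6309, 490.5027) = 490.5027
Revenue = 34.7690 * 490.5027 = 17054.2884
Total cost = 6.6157 * 567.6309 = 3755.2757
Profit = 17054.2884 - 3755.2757 = 13299.0126

13299.0126 $


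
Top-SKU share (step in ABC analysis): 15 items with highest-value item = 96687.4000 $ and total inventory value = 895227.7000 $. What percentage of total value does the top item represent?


Top item = 96687.4000
Total = 895227.7000
Percentage = 96687.4000 / 895227.7000 * 100 = 10.8003

10.8003%


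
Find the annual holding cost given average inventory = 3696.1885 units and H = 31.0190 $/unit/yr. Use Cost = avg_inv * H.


Cost = 3696.1885 * 31.0190 = 114652.0711

114652.0711 $/yr


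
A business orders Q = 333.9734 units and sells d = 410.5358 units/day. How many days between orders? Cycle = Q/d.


Cycle = 333.9734 / 410.5358 = 0.8135

0.8135 days


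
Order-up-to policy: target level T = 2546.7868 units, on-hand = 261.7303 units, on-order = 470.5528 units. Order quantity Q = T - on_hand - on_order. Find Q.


Inventory position = OH + OO = 261.7303 + 470.5528 = 732.2831
Q = 2546.7868 - 732.2831 = 1814.5037

1814.5037 units


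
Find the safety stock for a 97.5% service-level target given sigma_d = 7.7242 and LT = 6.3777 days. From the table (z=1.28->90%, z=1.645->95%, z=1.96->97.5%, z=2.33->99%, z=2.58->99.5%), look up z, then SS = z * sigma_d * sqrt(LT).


From the table, SL = 97.5% corresponds to z = 1.96
sqrt(LT) = sqrt(6.3777) = 2.5254
SS = 1.96 * 7.7242 * 2.5254 = 38.2333

38.2333 units


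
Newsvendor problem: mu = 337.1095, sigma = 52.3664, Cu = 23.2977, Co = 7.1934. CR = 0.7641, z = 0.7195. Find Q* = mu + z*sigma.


CR = Cu/(Cu+Co) = 23.2977/(23.2977+7.1934) = 0.7641
z = 0.7195
Q* = 337.1095 + 0.7195 * 52.3664 = 374.7871

374.7871 units


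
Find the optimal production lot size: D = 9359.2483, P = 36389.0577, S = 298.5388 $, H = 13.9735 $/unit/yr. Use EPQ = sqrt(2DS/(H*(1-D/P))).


1 - D/P = 1 - 0.2572 = 0.7428
H*(1-D/P) = 10.3795
2DS = 5588197.5128
EPQ = sqrt(538386.7644) = 733.7484

733.7484 units


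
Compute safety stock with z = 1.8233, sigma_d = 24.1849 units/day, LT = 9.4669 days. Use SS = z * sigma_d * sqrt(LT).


sqrt(LT) = sqrt(9.4669) = 3.0768
SS = 1.8233 * 24.1849 * 3.0768 = 135.6770

135.6770 units


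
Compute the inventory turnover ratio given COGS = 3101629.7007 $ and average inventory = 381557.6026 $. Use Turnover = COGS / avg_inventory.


Turnover = 3101629.7007 / 381557.6026 = 8.1289

8.1289


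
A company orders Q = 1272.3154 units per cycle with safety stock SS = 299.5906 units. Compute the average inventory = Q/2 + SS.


Q/2 = 636.1577
Avg = 636.1577 + 299.5906 = 935.7483

935.7483 units


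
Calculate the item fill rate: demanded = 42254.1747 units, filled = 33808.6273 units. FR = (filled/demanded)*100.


FR = 33808.6273 / 42254.1747 * 100 = 80.0125

80.0125%


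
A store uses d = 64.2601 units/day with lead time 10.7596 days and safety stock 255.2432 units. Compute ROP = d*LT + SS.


d*LT = 64.2601 * 10.7596 = 691.4130
ROP = 691.4130 + 255.2432 = 946.6562

946.6562 units


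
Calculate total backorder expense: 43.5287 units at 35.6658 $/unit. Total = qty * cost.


Total = 43.5287 * 35.6658 = 1552.4859

1552.4859 $


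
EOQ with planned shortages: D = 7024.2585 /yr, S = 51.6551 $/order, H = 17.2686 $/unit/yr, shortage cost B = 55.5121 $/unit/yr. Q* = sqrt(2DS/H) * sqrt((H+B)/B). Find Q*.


sqrt(2DS/H) = 204.9950
sqrt((H+B)/B) = 1.1450
Q* = 204.9950 * 1.1450 = 234.7240

234.7240 units


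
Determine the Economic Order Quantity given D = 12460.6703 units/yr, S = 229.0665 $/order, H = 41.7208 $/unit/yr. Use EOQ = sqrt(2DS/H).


2*D*S = 2 * 12460.6703 * 229.0665 = 5708644.2665
2*D*S/H = 136829.6933
EOQ = sqrt(136829.6933) = 369.9050

369.9050 units


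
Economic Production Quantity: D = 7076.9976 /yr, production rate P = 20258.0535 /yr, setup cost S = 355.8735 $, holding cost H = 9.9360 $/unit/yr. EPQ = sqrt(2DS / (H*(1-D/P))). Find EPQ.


1 - D/P = 1 - 0.3493 = 0.6507
H*(1-D/P) = 6.4649
2DS = 5037031.8108
EPQ = sqrt(779131.2481) = 882.6841

882.6841 units


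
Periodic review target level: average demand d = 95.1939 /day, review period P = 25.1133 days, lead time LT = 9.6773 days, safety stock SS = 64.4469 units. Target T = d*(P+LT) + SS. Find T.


P + LT = 34.7906
d*(P+LT) = 95.1939 * 34.7906 = 3311.8529
T = 3311.8529 + 64.4469 = 3376.2998

3376.2998 units


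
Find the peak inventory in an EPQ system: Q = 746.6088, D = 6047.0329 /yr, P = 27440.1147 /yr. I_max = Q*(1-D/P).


D/P = 0.2204
1 - D/P = 0.7796
I_max = 746.6088 * 0.7796 = 582.0771

582.0771 units


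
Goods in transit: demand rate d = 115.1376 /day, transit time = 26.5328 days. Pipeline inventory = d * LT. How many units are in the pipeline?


Pipeline = 115.1376 * 26.5328 = 3054.9229

3054.9229 units


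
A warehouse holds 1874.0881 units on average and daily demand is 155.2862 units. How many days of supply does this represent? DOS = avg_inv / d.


DOS = 1874.0881 / 155.2862 = 12.0686

12.0686 days


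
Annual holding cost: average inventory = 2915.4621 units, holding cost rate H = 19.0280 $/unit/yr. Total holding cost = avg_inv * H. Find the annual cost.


Cost = 2915.4621 * 19.0280 = 55475.4128

55475.4128 $/yr


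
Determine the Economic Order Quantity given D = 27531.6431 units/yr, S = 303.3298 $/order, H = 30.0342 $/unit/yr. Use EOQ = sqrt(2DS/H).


2*D*S = 2 * 27531.6431 * 303.3298 = 16702335.5904
2*D*S/H = 556110.5536
EOQ = sqrt(556110.5536) = 745.7282

745.7282 units


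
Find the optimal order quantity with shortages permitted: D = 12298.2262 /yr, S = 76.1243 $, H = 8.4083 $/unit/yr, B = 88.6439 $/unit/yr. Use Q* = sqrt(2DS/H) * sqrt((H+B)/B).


sqrt(2DS/H) = 471.8933
sqrt((H+B)/B) = 1.0464
Q* = 471.8933 * 1.0464 = 493.7670

493.7670 units


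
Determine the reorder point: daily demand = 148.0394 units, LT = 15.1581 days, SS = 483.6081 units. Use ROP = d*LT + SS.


d*LT = 148.0394 * 15.1581 = 2243.9960
ROP = 2243.9960 + 483.6081 = 2727.6041

2727.6041 units


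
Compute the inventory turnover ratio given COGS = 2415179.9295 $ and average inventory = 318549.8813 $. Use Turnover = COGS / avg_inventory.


Turnover = 2415179.9295 / 318549.8813 = 7.5818

7.5818


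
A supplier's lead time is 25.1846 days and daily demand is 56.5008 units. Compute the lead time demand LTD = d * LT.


LTD = 56.5008 * 25.1846 = 1422.9500

1422.9500 units


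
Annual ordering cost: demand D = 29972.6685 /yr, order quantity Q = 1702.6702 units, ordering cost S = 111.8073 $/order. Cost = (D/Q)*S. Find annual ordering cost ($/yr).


Number of orders = D/Q = 17.6033
Cost = 17.6033 * 111.8073 = 1968.1810

1968.1810 $/yr


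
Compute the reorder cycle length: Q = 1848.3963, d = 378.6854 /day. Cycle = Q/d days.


Cycle = 1848.3963 / 378.6854 = 4.8811

4.8811 days


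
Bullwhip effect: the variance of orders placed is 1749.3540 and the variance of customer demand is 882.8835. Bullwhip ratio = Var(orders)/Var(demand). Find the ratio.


BW = 1749.3540 / 882.8835 = 1.9814

1.9814


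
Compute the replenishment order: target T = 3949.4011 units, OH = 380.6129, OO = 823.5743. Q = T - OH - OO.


Inventory position = OH + OO = 380.6129 + 823.5743 = 1204.1872
Q = 3949.4011 - 1204.1872 = 2745.2139

2745.2139 units


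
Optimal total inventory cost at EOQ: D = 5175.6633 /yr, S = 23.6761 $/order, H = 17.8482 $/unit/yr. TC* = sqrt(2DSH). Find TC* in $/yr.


2*D*S*H = 4374219.7880
TC* = sqrt(4374219.7880) = 2091.4636

2091.4636 $/yr


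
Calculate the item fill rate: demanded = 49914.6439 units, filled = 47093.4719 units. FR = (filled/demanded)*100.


FR = 47093.4719 / 49914.6439 * 100 = 94.3480

94.3480%


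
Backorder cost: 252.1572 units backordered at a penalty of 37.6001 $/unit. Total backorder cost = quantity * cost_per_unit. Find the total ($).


Total = 252.1572 * 37.6001 = 9481.1359

9481.1359 $


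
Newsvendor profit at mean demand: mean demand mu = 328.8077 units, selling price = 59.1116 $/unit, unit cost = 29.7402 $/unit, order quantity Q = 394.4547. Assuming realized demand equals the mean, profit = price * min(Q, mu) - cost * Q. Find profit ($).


Sales at mu = min(394.4547, 328.8077) = 328.8077
Revenue = 59.1116 * 328.8077 = 19436.3492
Total cost = 29.7402 * 394.4547 = 11731.1617
Profit = 19436.3492 - 11731.1617 = 7705.1876

7705.1876 $


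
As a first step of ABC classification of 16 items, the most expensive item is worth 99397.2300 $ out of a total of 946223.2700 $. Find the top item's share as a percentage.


Top item = 99397.2300
Total = 946223.2700
Percentage = 99397.2300 / 946223.2700 * 100 = 10.5046

10.5046%


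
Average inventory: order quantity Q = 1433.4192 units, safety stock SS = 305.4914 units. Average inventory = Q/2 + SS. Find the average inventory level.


Q/2 = 716.7096
Avg = 716.7096 + 305.4914 = 1022.2010

1022.2010 units


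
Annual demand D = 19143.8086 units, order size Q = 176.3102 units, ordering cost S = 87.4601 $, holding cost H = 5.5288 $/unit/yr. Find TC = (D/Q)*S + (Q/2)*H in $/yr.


Ordering cost = D*S/Q = 9496.4410
Holding cost = Q*H/2 = 487.3919
TC = 9496.4410 + 487.3919 = 9983.8329

9983.8329 $/yr


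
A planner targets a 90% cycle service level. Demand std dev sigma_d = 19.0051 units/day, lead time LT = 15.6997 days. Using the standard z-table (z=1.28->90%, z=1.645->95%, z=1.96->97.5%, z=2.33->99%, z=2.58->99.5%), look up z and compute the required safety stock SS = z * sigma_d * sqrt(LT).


From the table, SL = 90% corresponds to z = 1.28
sqrt(LT) = sqrt(15.6997) = 3.9623
SS = 1.28 * 19.0051 * 3.9623 = 96.3886

96.3886 units


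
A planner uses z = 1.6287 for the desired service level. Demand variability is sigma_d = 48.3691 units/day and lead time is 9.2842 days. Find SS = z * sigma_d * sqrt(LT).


sqrt(LT) = sqrt(9.2842) = 3.0470
SS = 1.6287 * 48.3691 * 3.0470 = 240.0387

240.0387 units


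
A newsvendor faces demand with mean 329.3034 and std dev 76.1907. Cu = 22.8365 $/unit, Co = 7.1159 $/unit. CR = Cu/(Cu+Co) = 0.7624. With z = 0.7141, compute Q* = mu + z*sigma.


CR = Cu/(Cu+Co) = 22.8365/(22.8365+7.1159) = 0.7624
z = 0.7141
Q* = 329.3034 + 0.7141 * 76.1907 = 383.7112

383.7112 units


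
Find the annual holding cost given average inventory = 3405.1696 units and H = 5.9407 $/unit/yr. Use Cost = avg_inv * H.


Cost = 3405.1696 * 5.9407 = 20229.0910

20229.0910 $/yr


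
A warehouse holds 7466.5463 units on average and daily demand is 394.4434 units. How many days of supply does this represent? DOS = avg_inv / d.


DOS = 7466.5463 / 394.4434 = 18.9293

18.9293 days


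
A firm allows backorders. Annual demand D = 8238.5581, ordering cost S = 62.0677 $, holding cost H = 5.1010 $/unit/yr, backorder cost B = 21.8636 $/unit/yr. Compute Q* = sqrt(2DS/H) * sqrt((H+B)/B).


sqrt(2DS/H) = 447.7605
sqrt((H+B)/B) = 1.1105
Q* = 447.7605 * 1.1105 = 497.2582

497.2582 units


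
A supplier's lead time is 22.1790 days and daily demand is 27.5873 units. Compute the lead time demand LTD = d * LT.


LTD = 27.5873 * 22.1790 = 611.8587

611.8587 units


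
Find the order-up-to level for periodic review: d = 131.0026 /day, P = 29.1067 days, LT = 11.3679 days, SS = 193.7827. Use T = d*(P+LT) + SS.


P + LT = 40.4746
d*(P+LT) = 131.0026 * 40.4746 = 5302.2778
T = 5302.2778 + 193.7827 = 5496.0605

5496.0605 units


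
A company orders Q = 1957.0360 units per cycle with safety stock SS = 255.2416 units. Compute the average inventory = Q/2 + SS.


Q/2 = 978.5180
Avg = 978.5180 + 255.2416 = 1233.7596

1233.7596 units


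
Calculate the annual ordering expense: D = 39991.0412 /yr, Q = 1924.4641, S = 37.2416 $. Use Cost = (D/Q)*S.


Number of orders = D/Q = 20.7804
Cost = 20.7804 * 37.2416 = 773.8936

773.8936 $/yr


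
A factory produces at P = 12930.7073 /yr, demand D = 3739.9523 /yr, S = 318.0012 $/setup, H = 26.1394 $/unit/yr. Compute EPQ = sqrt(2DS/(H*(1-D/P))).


1 - D/P = 1 - 0.2892 = 0.7108
H*(1-D/P) = 18.5791
2DS = 2378618.6387
EPQ = sqrt(128026.6244) = 357.8081

357.8081 units


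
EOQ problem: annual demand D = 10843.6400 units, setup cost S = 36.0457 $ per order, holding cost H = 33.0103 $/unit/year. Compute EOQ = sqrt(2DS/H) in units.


2*D*S = 2 * 10843.6400 * 36.0457 = 781733.1887
2*D*S/H = 23681.4930
EOQ = sqrt(23681.4930) = 153.8879

153.8879 units


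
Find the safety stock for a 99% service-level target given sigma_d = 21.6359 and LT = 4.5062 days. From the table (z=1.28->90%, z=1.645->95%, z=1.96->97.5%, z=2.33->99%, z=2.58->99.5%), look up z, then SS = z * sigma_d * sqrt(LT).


From the table, SL = 99% corresponds to z = 2.33
sqrt(LT) = sqrt(4.5062) = 2.1228
SS = 2.33 * 21.6359 * 2.1228 = 107.0129

107.0129 units


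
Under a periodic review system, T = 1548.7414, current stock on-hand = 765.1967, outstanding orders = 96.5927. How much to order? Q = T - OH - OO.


Inventory position = OH + OO = 765.1967 + 96.5927 = 861.7894
Q = 1548.7414 - 861.7894 = 686.9520

686.9520 units


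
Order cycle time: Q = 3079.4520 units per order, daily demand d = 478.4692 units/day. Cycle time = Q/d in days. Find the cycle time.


Cycle = 3079.4520 / 478.4692 = 6.4361

6.4361 days


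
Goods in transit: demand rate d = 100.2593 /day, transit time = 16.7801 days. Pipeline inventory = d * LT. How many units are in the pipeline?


Pipeline = 100.2593 * 16.7801 = 1682.3611

1682.3611 units


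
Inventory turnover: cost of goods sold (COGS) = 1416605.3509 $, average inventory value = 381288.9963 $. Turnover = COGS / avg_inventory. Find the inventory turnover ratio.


Turnover = 1416605.3509 / 381288.9963 = 3.7153

3.7153


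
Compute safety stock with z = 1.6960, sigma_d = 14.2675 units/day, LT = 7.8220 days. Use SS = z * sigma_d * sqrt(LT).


sqrt(LT) = sqrt(7.8220) = 2.7968
SS = 1.6960 * 14.2675 * 2.7968 = 67.6757

67.6757 units


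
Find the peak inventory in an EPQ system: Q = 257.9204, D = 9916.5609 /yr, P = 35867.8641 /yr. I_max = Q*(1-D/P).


D/P = 0.2765
1 - D/P = 0.7235
I_max = 257.9204 * 0.7235 = 186.6119

186.6119 units


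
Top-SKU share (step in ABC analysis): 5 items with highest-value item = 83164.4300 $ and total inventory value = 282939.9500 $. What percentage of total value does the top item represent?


Top item = 83164.4300
Total = 282939.9500
Percentage = 83164.4300 / 282939.9500 * 100 = 29.3930

29.3930%


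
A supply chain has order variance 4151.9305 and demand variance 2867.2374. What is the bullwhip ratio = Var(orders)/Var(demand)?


BW = 4151.9305 / 2867.2374 = 1.4481

1.4481


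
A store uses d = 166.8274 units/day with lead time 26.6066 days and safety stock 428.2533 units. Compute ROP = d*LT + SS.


d*LT = 166.8274 * 26.6066 = 4438.7099
ROP = 4438.7099 + 428.2533 = 4866.9632

4866.9632 units


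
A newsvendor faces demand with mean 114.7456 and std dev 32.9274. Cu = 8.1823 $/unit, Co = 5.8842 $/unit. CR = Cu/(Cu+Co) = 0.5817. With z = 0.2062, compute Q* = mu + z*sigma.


CR = Cu/(Cu+Co) = 8.1823/(8.1823+5.8842) = 0.5817
z = 0.2062
Q* = 114.7456 + 0.2062 * 32.9274 = 121.5352

121.5352 units


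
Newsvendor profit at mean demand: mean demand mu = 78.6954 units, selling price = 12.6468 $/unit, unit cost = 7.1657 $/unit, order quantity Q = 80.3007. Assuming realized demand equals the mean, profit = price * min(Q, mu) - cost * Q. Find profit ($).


Sales at mu = min(80.3007, 78.6954) = 78.6954
Revenue = 12.6468 * 78.6954 = 995.2450
Total cost = 7.1657 * 80.3007 = 575.4107
Profit = 995.2450 - 575.4107 = 419.8343

419.8343 $


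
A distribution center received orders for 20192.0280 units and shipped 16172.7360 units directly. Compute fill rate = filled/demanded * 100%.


FR = 16172.7360 / 20192.0280 * 100 = 80.0947

80.0947%


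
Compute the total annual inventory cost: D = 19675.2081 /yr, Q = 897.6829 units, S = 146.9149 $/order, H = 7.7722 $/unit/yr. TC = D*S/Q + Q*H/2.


Ordering cost = D*S/Q = 3220.0471
Holding cost = Q*H/2 = 3488.4855
TC = 3220.0471 + 3488.4855 = 6708.5326

6708.5326 $/yr


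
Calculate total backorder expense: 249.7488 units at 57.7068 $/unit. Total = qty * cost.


Total = 249.7488 * 57.7068 = 14412.2041

14412.2041 $


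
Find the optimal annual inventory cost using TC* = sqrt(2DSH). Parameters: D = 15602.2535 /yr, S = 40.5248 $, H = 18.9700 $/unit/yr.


2*D*S*H = 23988635.0080
TC* = sqrt(23988635.0080) = 4897.8194

4897.8194 $/yr


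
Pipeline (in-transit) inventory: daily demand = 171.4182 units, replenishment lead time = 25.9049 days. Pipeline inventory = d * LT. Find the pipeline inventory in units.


Pipeline = 171.4182 * 25.9049 = 4440.5713

4440.5713 units


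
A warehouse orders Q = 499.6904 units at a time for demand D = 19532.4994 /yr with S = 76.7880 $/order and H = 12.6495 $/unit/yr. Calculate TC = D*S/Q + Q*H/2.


Ordering cost = D*S/Q = 3001.5817
Holding cost = Q*H/2 = 3160.4169
TC = 3001.5817 + 3160.4169 = 6161.9986

6161.9986 $/yr


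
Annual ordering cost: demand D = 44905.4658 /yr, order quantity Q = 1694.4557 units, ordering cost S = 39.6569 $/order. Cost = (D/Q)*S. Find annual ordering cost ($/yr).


Number of orders = D/Q = 26.5014
Cost = 26.5014 * 39.6569 = 1050.9638

1050.9638 $/yr


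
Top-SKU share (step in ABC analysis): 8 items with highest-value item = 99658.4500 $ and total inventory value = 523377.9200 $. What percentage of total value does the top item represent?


Top item = 99658.4500
Total = 523377.9200
Percentage = 99658.4500 / 523377.9200 * 100 = 19.0414

19.0414%


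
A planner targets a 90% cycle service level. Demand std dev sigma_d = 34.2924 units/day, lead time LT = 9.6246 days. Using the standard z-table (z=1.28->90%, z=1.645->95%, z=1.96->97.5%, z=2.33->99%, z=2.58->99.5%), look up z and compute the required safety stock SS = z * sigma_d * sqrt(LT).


From the table, SL = 90% corresponds to z = 1.28
sqrt(LT) = sqrt(9.6246) = 3.1024
SS = 1.28 * 34.2924 * 3.1024 = 136.1756

136.1756 units


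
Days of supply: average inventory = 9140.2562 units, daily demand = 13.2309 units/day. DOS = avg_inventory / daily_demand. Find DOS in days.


DOS = 9140.2562 / 13.2309 = 690.8265

690.8265 days


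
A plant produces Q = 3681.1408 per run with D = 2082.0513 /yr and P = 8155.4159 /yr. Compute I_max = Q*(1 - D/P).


D/P = 0.2553
1 - D/P = 0.7447
I_max = 3681.1408 * 0.7447 = 2741.3575

2741.3575 units


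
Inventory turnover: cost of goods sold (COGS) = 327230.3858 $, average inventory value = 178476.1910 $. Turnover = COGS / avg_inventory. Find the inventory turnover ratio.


Turnover = 327230.3858 / 178476.1910 = 1.8335

1.8335


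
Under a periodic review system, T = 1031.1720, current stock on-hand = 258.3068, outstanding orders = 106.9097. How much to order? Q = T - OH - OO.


Inventory position = OH + OO = 258.3068 + 106.9097 = 365.2165
Q = 1031.1720 - 365.2165 = 665.9555

665.9555 units


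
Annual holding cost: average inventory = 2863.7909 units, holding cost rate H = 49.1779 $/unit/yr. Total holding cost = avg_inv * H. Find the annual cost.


Cost = 2863.7909 * 49.1779 = 140835.2225

140835.2225 $/yr


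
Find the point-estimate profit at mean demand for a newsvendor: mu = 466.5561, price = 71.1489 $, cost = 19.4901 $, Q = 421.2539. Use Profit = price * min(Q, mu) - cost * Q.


Sales at mu = min(421.2539, 466.5561) = 421.2539
Revenue = 71.1489 * 421.2539 = 29971.7516
Total cost = 19.4901 * 421.2539 = 8210.2806
Profit = 29971.7516 - 8210.2806 = 21761.4710

21761.4710 $


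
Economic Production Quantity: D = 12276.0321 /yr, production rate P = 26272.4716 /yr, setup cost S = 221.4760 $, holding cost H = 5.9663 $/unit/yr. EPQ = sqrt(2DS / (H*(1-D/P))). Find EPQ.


1 - D/P = 1 - 0.4673 = 0.5327
H*(1-D/P) = 3.1785
2DS = 5437692.9708
EPQ = sqrt(1710775.2371) = 1307.9661

1307.9661 units


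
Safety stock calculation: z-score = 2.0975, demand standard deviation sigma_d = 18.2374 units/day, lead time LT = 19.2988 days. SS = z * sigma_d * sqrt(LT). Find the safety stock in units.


sqrt(LT) = sqrt(19.2988) = 4.3930
SS = 2.0975 * 18.2374 * 4.3930 = 168.0467

168.0467 units


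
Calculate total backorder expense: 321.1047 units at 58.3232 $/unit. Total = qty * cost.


Total = 321.1047 * 58.3232 = 18727.8536

18727.8536 $


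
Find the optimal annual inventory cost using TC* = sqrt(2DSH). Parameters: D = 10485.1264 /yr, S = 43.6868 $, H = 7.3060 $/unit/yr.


2*D*S*H = 6693196.3916
TC* = sqrt(6693196.3916) = 2587.1213

2587.1213 $/yr


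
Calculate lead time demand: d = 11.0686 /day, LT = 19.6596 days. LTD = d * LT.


LTD = 11.0686 * 19.6596 = 217.6042

217.6042 units


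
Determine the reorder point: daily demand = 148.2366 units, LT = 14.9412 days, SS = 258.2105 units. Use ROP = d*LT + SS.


d*LT = 148.2366 * 14.9412 = 2214.8327
ROP = 2214.8327 + 258.2105 = 2473.0432

2473.0432 units


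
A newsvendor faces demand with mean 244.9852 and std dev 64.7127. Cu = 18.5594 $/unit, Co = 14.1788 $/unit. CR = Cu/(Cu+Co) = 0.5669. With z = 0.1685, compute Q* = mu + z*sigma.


CR = Cu/(Cu+Co) = 18.5594/(18.5594+14.1788) = 0.5669
z = 0.1685
Q* = 244.9852 + 0.1685 * 64.7127 = 255.8893

255.8893 units


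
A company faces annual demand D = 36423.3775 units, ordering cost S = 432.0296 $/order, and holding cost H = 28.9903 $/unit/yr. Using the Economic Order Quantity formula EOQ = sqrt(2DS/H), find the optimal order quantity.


2*D*S = 2 * 36423.3775 * 432.0296 = 31471954.4239
2*D*S/H = 1085602.9232
EOQ = sqrt(1085602.9232) = 1041.9227

1041.9227 units


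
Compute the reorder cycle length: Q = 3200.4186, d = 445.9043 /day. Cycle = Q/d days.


Cycle = 3200.4186 / 445.9043 = 7.1774

7.1774 days


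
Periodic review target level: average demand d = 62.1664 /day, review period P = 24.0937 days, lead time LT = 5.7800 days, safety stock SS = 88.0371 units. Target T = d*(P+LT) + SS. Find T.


P + LT = 29.8737
d*(P+LT) = 62.1664 * 29.8737 = 1857.1404
T = 1857.1404 + 88.0371 = 1945.1775

1945.1775 units
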